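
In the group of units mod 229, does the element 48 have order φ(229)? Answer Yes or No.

No

φ(229) = 229 − 1 = 228 = 2^2 · 3 · 19.
Test 48^(228/q) mod 229 for each prime factor q of 228:
48^114 ≡ 1 (mod 229)  [q = 2: ≡ 1 ✗]
48^76 ≡ 134 (mod 229)  [q = 3: ≢ 1 ✓]
48^12 ≡ 16 (mod 229)  [q = 19: ≢ 1 ✓]
48^114 ≡ 1 shows ord(48) | 114, strictly less than φ(229); not a primitive root.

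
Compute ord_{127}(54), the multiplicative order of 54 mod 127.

42

The order of 54 must divide φ(127) = 127 − 1 = 126 = 2 · 3^2 · 7.
Divisors of 126: 1, 2, 3, 6, 7, 9, 14, 18, 21, 42, 63, 126.
Compute 54^d (mod 127) for the divisors d until we hit 1:
54^1 ≡ 54 (mod 127)
54^2 ≡ 122 (mod 127)
54^3 ≡ 111 (mod 127)
54^6 ≡ 2 (mod 127)
54^7 ≡ 108 (mod 127)
54^9 ≡ 95 (mod 127)
54^14 ≡ 107 (mod 127)
54^18 ≡ 8 (mod 127)
54^21 ≡ 126 (mod 127)
54^42 ≡ 1 (mod 127) ✓
The smallest such exponent is 42, so the order of 54 is 42.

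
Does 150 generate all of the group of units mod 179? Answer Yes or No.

φ(179) = 179 − 1 = 178 = 2 · 89.
150 is a primitive root mod 179 iff 150^(φ(179)/q) ≢ 1 for every prime q | φ(179), i.e. q ∈ {2, 89}.
150^89 ≡ 178 (mod 179)  [q = 2: ≢ 1 ✓]
150^2 ≡ 125 (mod 179)  [q = 89: ≢ 1 ✓]
None equal 1, so ord_179(150) = 178: 150 is a primitive root.

Yes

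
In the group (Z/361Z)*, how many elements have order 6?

φ(361) = φ(19^2) = 19·(19−1) = 342 = 2 · 3^2 · 19.
(Z/361Z)^× is cyclic (|G| = 342); a cyclic group of order m has exactly φ(d) elements of each order d | m, and none otherwise.
6 = 2 · 3 divides 342, and φ(6) = 2.

2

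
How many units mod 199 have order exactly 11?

10

φ(199) = 199 − 1 = 198 = 2 · 3^2 · 11.
In a cyclic group of order 198, there are φ(d) elements of order d for each divisor d of 198, and zero for non-divisors.
11 | 198, and φ(11) = 11 − 1 = 10.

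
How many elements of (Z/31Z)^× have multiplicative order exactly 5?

φ(31) = 31 − 1 = 30 = 2 · 3 · 5.
In a cyclic group of order 30, there are φ(d) elements of order d for each divisor d of 30, and zero for non-divisors.
5 | 30, and φ(5) = 5 − 1 = 4.

4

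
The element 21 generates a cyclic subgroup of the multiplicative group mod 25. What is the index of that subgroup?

Since 21 ∈ (Z/25Z)^×, its order divides φ(25) = φ(5^2) = 5·(5−1) = 20 = 2^2 · 5.
Divisors of 20: 1, 2, 4, 5, 10, 20.
Evaluate successive powers at the divisors of 20:
21^1 ≡ 21
21^2 ≡ 16
21^4 ≡ 6
21^5 ≡ 1
Thus |⟨21⟩| = ord(21) = 5.
Index = |(Z/25Z)^×| / |⟨21⟩| = 20 / 5 = 4.

4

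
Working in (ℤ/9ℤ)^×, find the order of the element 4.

3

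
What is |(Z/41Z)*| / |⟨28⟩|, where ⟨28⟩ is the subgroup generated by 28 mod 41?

ord(28) | φ(41) = 41 − 1 = 40 = 2^3 · 5.
Divisors of 40: 1, 2, 4, 5, 8, 10, 20, 40.
Test each divisor d:
28^1 ≡ 28
28^2 ≡ 5
28^4 ≡ 25
28^5 ≡ 3
28^8 ≡ 10
28^10 ≡ 9
28^20 ≡ 40
28^40 ≡ 1
So ord_41(28) = 40, hence |⟨28⟩| = 40.
The index is φ(41) / ord(28) = 40 / 40 = 1.

1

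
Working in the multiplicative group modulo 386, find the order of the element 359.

16

Since 359 ∈ (Z/386Z)^×, its order divides φ(386) = φ(2)·φ(193) = 1·192 = 192 = 2^6 · 3.
Divisors of 192: 1, 2, 3, 4, 6, 8, 12, 16, 24, 32, 48, 64, 96, 192.
Evaluate successive powers at the divisors of 192:
359^1 ≡ 359
359^2 ≡ 343
359^3 ≡ 3
359^4 ≡ 305
359^6 ≡ 9
359^8 ≡ 385
359^12 ≡ 81
359^16 ≡ 1
Hence ord(359) = 16.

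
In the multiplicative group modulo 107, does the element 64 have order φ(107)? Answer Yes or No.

φ(107) = 107 − 1 = 106 = 2 · 53.
An element g generates (Z/107Z)^× iff g^(106/q) ≢ 1 (mod 107) for each prime q ∈ {2, 53}.
64^53 ≡ 1 (mod 107)  [q = 2: ≡ 1 ✗]
64^2 ≡ 30 (mod 107)  [q = 53: ≢ 1 ✓]
64^53 ≡ 1 shows ord(64) | 53, strictly less than φ(107); not a primitive root.

No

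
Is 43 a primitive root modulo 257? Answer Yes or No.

φ(257) = 257 − 1 = 256 = 2^8.
It suffices to check that the order of 43 is not a proper divisor of 256: compute 43^(256/q) for q ∈ {2}.
43^128 ≡ 256 (mod 257)  [q = 2: ≢ 1 ✓]
Every test exponent gives a nontrivial residue, hence 43 generates the full group.

Yes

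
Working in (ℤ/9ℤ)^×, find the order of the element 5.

6

Since 5 ∈ (Z/9Z)^×, its order divides φ(9) = φ(3^2) = 3·(3−1) = 6 = 2 · 3.
Divisors of 6: 1, 2, 3, 6.
Test each divisor d:
5^1 ≡ 5 (mod 9)
5^2 ≡ 7 (mod 9)
5^3 ≡ 8 (mod 9)
5^6 ≡ 1 (mod 9) ✓
Hence ord(5) = 6.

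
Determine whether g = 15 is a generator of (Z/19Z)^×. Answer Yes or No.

Yes

φ(19) = 19 − 1 = 18 = 2 · 3^2.
15 is a primitive root mod 19 iff 15^(φ(19)/q) ≢ 1 for every prime q | φ(19), i.e. q ∈ {2, 3}.
15^9 ≡ 18 (mod 19)  [q = 2: ≢ 1 ✓]
15^6 ≡ 11 (mod 19)  [q = 3: ≢ 1 ✓]
None equal 1, so ord_19(15) = 18: 15 is a primitive root.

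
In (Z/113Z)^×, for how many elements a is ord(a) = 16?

8

φ(113) = 113 − 1 = 112 = 2^4 · 7.
Since (Z/113Z)^× is cyclic of order 112, the number of elements of order d is φ(d) when d | 112 and 0 otherwise.
16 = 2^4 divides 112, and φ(16) = 8.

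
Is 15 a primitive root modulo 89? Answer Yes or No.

φ(89) = 89 − 1 = 88 = 2^3 · 11.
An element g generates (Z/89Z)^× iff g^(88/q) ≢ 1 (mod 89) for each prime q ∈ {2, 11}.
15^44 ≡ 88 (mod 89)  [q = 2: ≢ 1 ✓]
15^8 ≡ 78 (mod 89)  [q = 11: ≢ 1 ✓]
Every test exponent gives a nontrivial residue, hence 15 generates the full group.

Yes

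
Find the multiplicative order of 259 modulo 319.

By Lagrange's theorem, ord_319(259) divides φ(319) = φ(11·29) = (11−1)·(29−1) = 10·28 = 280 = 2^3 · 5 · 7.
Divisors of 280: 1, 2, 4, 5, 7, 8, 10, 14, 20, 28, 35, 40, 56, 70, 140, 280.
Evaluate successive powers at the divisors of 280:
259^1 ≡ 259 (mod 319)
259^2 ≡ 91 (mod 319)
259^4 ≡ 306 (mod 319)
259^5 ≡ 142 (mod 319)
259^7 ≡ 162 (mod 319)
259^8 ≡ 169 (mod 319)
259^10 ≡ 67 (mod 319)
259^14 ≡ 86 (mod 319)
259^20 ≡ 23 (mod 319)
259^28 ≡ 59 (mod 319)
259^35 ≡ 307 (mod 319)
259^40 ≡ 210 (mod 319)
259^56 ≡ 291 (mod 319)
259^70 ≡ 144 (mod 319)
259^140 ≡ 1 (mod 319) ✓
Hence ord(259) = 140.

140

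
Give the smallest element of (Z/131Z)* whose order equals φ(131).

φ(131) = 131 − 1 = 130 = 2 · 5 · 13.
Test candidates g = 2, 3, … against the prime factors q ∈ {2, 5, 13} of φ(131): g is a generator iff g^(130/q) ≢ 1 for every such q.
g = 2: 2^65 ≡ 130; 2^26 ≡ 53; 2^10 ≡ 107 — none is 1, so 2 is a primitive root.
So 2 is the smallest generator of (Z/131Z)^×.

2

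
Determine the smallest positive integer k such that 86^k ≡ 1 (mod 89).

By Lagrange's theorem, ord_89(86) divides φ(89) = 89 − 1 = 88 = 2^3 · 11.
Divisors of 88: 1, 2, 4, 8, 11, 22, 44, 88.
Check 86^d mod 89 for each divisor in increasing order:
86^1 ≡ 86
86^2 ≡ 9
86^4 ≡ 81
86^8 ≡ 64
86^11 ≡ 52
86^22 ≡ 34
86^44 ≡ 88
86^88 ≡ 1
Therefore the multiplicative order of 86 modulo 89 is 88.

88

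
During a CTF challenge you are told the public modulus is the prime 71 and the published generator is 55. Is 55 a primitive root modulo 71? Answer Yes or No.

φ(71) = 71 − 1 = 70 = 2 · 5 · 7.
55 is a primitive root mod 71 iff 55^(φ(71)/q) ≢ 1 for every prime q | φ(71), i.e. q ∈ {2, 5, 7}.
55^35 ≡ 70 (mod 71)  [q = 2: ≢ 1 ✓]
55^14 ≡ 25 (mod 71)  [q = 5: ≢ 1 ✓]
55^10 ≡ 32 (mod 71)  [q = 7: ≢ 1 ✓]
All checks pass, so 55 has order 70 and is a primitive root modulo 71.

Yes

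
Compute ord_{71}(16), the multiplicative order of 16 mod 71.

35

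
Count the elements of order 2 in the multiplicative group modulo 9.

1

φ(9) = φ(3^2) = 3·(3−1) = 6 = 2 · 3.
In a cyclic group of order 6, there are φ(d) elements of order d for each divisor d of 6, and zero for non-divisors.
2 | 6, and φ(2) = 2 − 1 = 1.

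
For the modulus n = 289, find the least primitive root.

φ(289) = φ(17^2) = 17·(17−1) = 272 = 2^4 · 17.
Test candidates g = 2, 3, … against the prime factors q ∈ {2, 17} of φ(289): g is a generator iff g^(272/q) ≢ 1 for every such q.
g = 2: 2^136 ≡ 1 — hits 1, so not a primitive root.
g = 3: 3^136 ≡ 288; 3^16 ≡ 171 — none is 1, so 3 is a primitive root.
So 3 is the smallest generator of (Z/289Z)^×.

3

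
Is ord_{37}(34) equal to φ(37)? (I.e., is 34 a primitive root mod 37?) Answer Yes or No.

No

φ(37) = 37 − 1 = 36 = 2^2 · 3^2.
An element g generates (Z/37Z)^× iff g^(36/q) ≢ 1 (mod 37) for each prime q ∈ {2, 3}.
34^18 ≡ 1 (mod 37)  [q = 2: ≡ 1 ✗]
34^12 ≡ 10 (mod 37)  [q = 3: ≢ 1 ✓]
34^18 ≡ 1 shows ord(34) | 18, strictly less than φ(37); not a primitive root.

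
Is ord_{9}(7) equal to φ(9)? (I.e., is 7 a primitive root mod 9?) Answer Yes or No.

No

φ(9) = φ(3^2) = 3·(3−1) = 6 = 2 · 3.
Test 7^(6/q) mod 9 for each prime factor q of 6:
7^3 ≡ 1 (mod 9)  [q = 2: ≡ 1 ✗]
7^2 ≡ 4 (mod 9)  [q = 3: ≢ 1 ✓]
The check at q = 2 fails, so 7 generates a proper subgroup.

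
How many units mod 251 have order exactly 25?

20

φ(251) = 251 − 1 = 250 = 2 · 5^3.
In a cyclic group of order 250, there are φ(d) elements of order d for each divisor d of 250, and zero for non-divisors.
25 = 5^2 divides 250, and φ(25) = 20.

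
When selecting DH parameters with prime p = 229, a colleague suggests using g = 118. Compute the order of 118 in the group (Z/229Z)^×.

114

The order of 118 must divide φ(229) = 229 − 1 = 228 = 2^2 · 3 · 19.
Divisors of 228: 1, 2, 3, 4, 6, 12, 19, 38, 57, 76, 114, 228.
Test each divisor d:
118^1 ≡ 118
118^2 ≡ 184
118^3 ≡ 186
118^4 ≡ 193
118^6 ≡ 17
118^12 ≡ 60
118^19 ≡ 135
118^38 ≡ 134
118^57 ≡ 228
118^76 ≡ 94
118^114 ≡ 1
The smallest such exponent is 114, so the order of 118 is 114.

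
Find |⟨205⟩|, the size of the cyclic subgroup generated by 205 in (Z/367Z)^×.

366

Since 205 ∈ (Z/367Z)^×, its order divides φ(367) = 367 − 1 = 366 = 2 · 3 · 61.
Divisors of 366: 1, 2, 3, 6, 61, 122, 183, 366.
Compute 205^d (mod 367) for the divisors d until we hit 1:
205^1 ≡ 205
205^2 ≡ 187
205^3 ≡ 167
205^6 ≡ 364
205^61 ≡ 284
205^122 ≡ 283
205^183 ≡ 366
205^366 ≡ 1
So ord_367(205) = 366.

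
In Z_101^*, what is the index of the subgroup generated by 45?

2

The order of 45 must divide φ(101) = 101 − 1 = 100 = 2^2 · 5^2.
Divisors of 100: 1, 2, 4, 5, 10, 20, 25, 50, 100.
Test each divisor d:
45^1 ≡ 45
45^2 ≡ 5
45^4 ≡ 25
45^5 ≡ 14
45^10 ≡ 95
45^20 ≡ 36
45^25 ≡ 100
45^50 ≡ 1
So ord_101(45) = 50, hence |⟨45⟩| = 50.
[(Z/101Z)^× : ⟨45⟩] = 100/50 = 2.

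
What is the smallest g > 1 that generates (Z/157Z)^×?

φ(157) = 157 − 1 = 156 = 2^2 · 3 · 13.
Test candidates g = 2, 3, … against the prime factors q ∈ {2, 3, 13} of φ(157): g is a generator iff g^(156/q) ≢ 1 for every such q.
g = 2: 2^78 ≡ 156; 2^52 ≡ 1 — hits 1, so not a primitive root.
g = 3: 3^78 ≡ 1 — hits 1, so not a primitive root.
g = 4: 4^78 ≡ 1 — hits 1, so not a primitive root.
g = 5: 5^78 ≡ 156; 5^52 ≡ 12; 5^12 ≡ 130 — none is 1, so 5 is a primitive root.
So 5 is the smallest generator of (Z/157Z)^×.

5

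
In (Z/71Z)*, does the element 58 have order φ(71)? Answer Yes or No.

No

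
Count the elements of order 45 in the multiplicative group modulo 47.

φ(47) = 47 − 1 = 46 = 2 · 23.
(Z/47Z)^× is cyclic (|G| = 46); a cyclic group of order m has exactly φ(d) elements of each order d | m, and none otherwise.
45 does not divide 46, so no element of (Z/47Z)^× has order 45.

0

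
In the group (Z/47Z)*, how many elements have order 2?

φ(47) = 47 − 1 = 46 = 2 · 23.
(Z/47Z)^× is cyclic (|G| = 46); a cyclic group of order m has exactly φ(d) elements of each order d | m, and none otherwise.
2 | 46, and φ(2) = 2 − 1 = 1.

1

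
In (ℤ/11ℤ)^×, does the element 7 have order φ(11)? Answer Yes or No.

φ(11) = 11 − 1 = 10 = 2 · 5.
Test 7^(10/q) mod 11 for each prime factor q of 10:
7^5 ≡ 10 (mod 11)  [q = 2: ≢ 1 ✓]
7^2 ≡ 5 (mod 11)  [q = 5: ≢ 1 ✓]
All checks pass, so 7 has order 10 and is a primitive root modulo 11.

Yes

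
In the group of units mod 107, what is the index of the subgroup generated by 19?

2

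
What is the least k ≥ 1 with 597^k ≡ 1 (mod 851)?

The order of 597 must divide φ(851) = φ(23·37) = (23−1)·(37−1) = 22·36 = 792 = 2^3 · 3^2 · 11.
Divisors of 792: 1, 2, 3, 4, 6, 8, 9, 11, 12, 18, 22, 24, 33, 36, 44, 66, 72, 88, 99, 132, 198, 264, 396, 792.
Compute 597^d (mod 851) for the divisors d until we hit 1:
597^1 ≡ 597 (mod 851)
597^2 ≡ 691 (mod 851)
597^3 ≡ 643 (mod 851)
597^4 ≡ 70 (mod 851)
597^6 ≡ 714 (mod 851)
597^8 ≡ 645 (mod 851)
597^9 ≡ 413 (mod 851)
597^11 ≡ 298 (mod 851)
597^12 ≡ 47 (mod 851)
597^18 ≡ 369 (mod 851)
597^22 ≡ 300 (mod 851)
597^24 ≡ 507 (mod 851)
597^33 ≡ 45 (mod 851)
597^36 ≡ 1 (mod 851) ✓
So ord_851(597) = 36.

36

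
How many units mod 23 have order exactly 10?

0

φ(23) = 23 − 1 = 22 = 2 · 11.
(Z/23Z)^× is cyclic (|G| = 22); a cyclic group of order m has exactly φ(d) elements of each order d | m, and none otherwise.
10 does not divide 22, so no element of (Z/23Z)^× has order 10.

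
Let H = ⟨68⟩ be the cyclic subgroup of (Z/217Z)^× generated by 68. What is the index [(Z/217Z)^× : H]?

30

Since 68 ∈ (Z/217Z)^×, its order divides φ(217) = φ(7·31) = (7−1)·(31−1) = 6·30 = 180 = 2^2 · 3^2 · 5.
Divisors of 180: 1, 2, 3, 4, 5, 6, 9, 10, 12, 15, 18, 20, 30, 36, 45, 60, 90, 180.
Check 68^d mod 217 for each divisor in increasing order:
68^1 ≡ 68
68^2 ≡ 67
68^3 ≡ 216
68^4 ≡ 149
68^5 ≡ 150
68^6 ≡ 1
The order of 68 is 6, so the subgroup it generates has 6 elements.
The index is φ(217) / ord(68) = 180 / 6 = 30.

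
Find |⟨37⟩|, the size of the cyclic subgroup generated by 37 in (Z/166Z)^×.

41

By Lagrange's theorem, ord_166(37) divides φ(166) = φ(2)·φ(83) = 1·82 = 82 = 2 · 41.
Divisors of 82: 1, 2, 41, 82.
Evaluate successive powers at the divisors of 82:
37^1 ≡ 37 (mod 166)
37^2 ≡ 41 (mod 166)
37^41 ≡ 1 (mod 166) ✓
Hence ord(37) = 41.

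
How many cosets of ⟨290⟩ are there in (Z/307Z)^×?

ord(290) | φ(307) = 307 − 1 = 306 = 2 · 3^2 · 17.
Divisors of 306: 1, 2, 3, 6, 9, 17, 18, 34, 51, 102, 153, 306.
Compute 290^d (mod 307) for the divisors d until we hit 1:
290^1 ≡ 290 (mod 307)
290^2 ≡ 289 (mod 307)
290^3 ≡ 306 (mod 307)
290^6 ≡ 1 (mod 307) ✓
Thus |⟨290⟩| = ord(290) = 6.
[(Z/307Z)^× : ⟨290⟩] = 306/6 = 51.

51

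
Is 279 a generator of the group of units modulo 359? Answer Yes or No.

φ(359) = 359 − 1 = 358 = 2 · 179.
An element g generates (Z/359Z)^× iff g^(358/q) ≢ 1 (mod 359) for each prime q ∈ {2, 179}.
279^179 ≡ 358 (mod 359)  [q = 2: ≢ 1 ✓]
279^2 ≡ 297 (mod 359)  [q = 179: ≢ 1 ✓]
None equal 1, so ord_359(279) = 358: 279 is a primitive root.

Yes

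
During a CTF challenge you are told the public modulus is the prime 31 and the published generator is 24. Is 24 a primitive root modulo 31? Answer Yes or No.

Yes

φ(31) = 31 − 1 = 30 = 2 · 3 · 5.
Test 24^(30/q) mod 31 for each prime factor q of 30:
24^15 ≡ 30 (mod 31)  [q = 2: ≢ 1 ✓]
24^10 ≡ 25 (mod 31)  [q = 3: ≢ 1 ✓]
24^6 ≡ 4 (mod 31)  [q = 5: ≢ 1 ✓]
Every test exponent gives a nontrivial residue, hence 24 generates the full group.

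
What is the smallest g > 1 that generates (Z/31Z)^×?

3

φ(31) = 31 − 1 = 30 = 2 · 3 · 5.
g is a primitive root iff g^(30/q) ≢ 1 (mod 31) for each prime q ∈ {2, 3, 5}.
g = 2: 2^15 ≡ 1 — hits 1, so not a primitive root.
g = 3: 3^15 ≡ 30; 3^10 ≡ 25; 3^6 ≡ 16 — none is 1, so 3 is a primitive root.
The smallest primitive root modulo 31 is 3.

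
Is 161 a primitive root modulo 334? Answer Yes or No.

Yes

φ(334) = φ(2)·φ(167) = 1·166 = 166 = 2 · 83.
It suffices to check that the order of 161 is not a proper divisor of 166: compute 161^(166/q) for q ∈ {2, 83}.
161^83 ≡ 333 (mod 334)  [q = 2: ≢ 1 ✓]
161^2 ≡ 203 (mod 334)  [q = 83: ≢ 1 ✓]
All checks pass, so 161 has order 166 and is a primitive root modulo 334.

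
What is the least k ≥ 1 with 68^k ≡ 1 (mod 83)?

41

ord(68) | φ(83) = 83 − 1 = 82 = 2 · 41.
Divisors of 82: 1, 2, 41, 82.
Check 68^d mod 83 for each divisor in increasing order:
68^1 ≡ 68 (mod 83)
68^2 ≡ 59 (mod 83)
68^41 ≡ 1 (mod 83) ✓
Hence ord(68) = 41.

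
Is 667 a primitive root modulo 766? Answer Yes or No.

No

φ(766) = φ(2)·φ(383) = 1·382 = 382 = 2 · 191.
It suffices to check that the order of 667 is not a proper divisor of 382: compute 667^(382/q) for q ∈ {2, 191}.
667^191 ≡ 1 (mod 766)  [q = 2: ≡ 1 ✗]
667^2 ≡ 609 (mod 766)  [q = 191: ≢ 1 ✓]
The check at q = 2 fails, so 667 generates a proper subgroup.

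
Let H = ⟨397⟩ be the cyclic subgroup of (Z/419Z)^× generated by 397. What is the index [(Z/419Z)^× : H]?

1

By Lagrange's theorem, ord_419(397) divides φ(419) = 419 − 1 = 418 = 2 · 11 · 19.
Divisors of 418: 1, 2, 11, 19, 22, 38, 209, 418.
Evaluate successive powers at the divisors of 418:
397^1 ≡ 397 (mod 419)
397^2 ≡ 65 (mod 419)
397^11 ≡ 89 (mod 419)
397^19 ≡ 85 (mod 419)
397^22 ≡ 379 (mod 419)
397^38 ≡ 102 (mod 419)
397^209 ≡ 418 (mod 419)
397^418 ≡ 1 (mod 419) ✓
Thus |⟨397⟩| = ord(397) = 418.
The index is φ(419) / ord(397) = 418 / 418 = 1.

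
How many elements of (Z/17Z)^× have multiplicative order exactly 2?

φ(17) = 17 − 1 = 16 = 2^4.
(Z/17Z)^× is cyclic (|G| = 16); a cyclic group of order m has exactly φ(d) elements of each order d | m, and none otherwise.
2 | 16, and φ(2) = 2 − 1 = 1.

1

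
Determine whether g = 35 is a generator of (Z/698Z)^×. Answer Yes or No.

No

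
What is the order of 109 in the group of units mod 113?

7

ord(109) | φ(113) = 113 − 1 = 112 = 2^4 · 7.
Divisors of 112: 1, 2, 4, 7, 8, 14, 16, 28, 56, 112.
Compute 109^d (mod 113) for the divisors d until we hit 1:
109^1 ≡ 109 (mod 113)
109^2 ≡ 16 (mod 113)
109^4 ≡ 30 (mod 113)
109^7 ≡ 1 (mod 113) ✓
Therefore the multiplicative order of 109 modulo 113 is 7.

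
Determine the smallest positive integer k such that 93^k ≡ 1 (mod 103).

17

Since 93 ∈ (Z/103Z)^×, its order divides φ(103) = 103 − 1 = 102 = 2 · 3 · 17.
Divisors of 102: 1, 2, 3, 6, 17, 34, 51, 102.
Check 93^d mod 103 for each divisor in increasing order:
93^1 ≡ 93 (mod 103)
93^2 ≡ 100 (mod 103)
93^3 ≡ 30 (mod 103)
93^6 ≡ 76 (mod 103)
93^17 ≡ 1 (mod 103) ✓
So ord_103(93) = 17.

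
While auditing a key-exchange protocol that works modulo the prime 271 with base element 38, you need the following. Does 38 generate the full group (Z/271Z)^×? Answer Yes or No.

Yes

φ(271) = 271 − 1 = 270 = 2 · 3^3 · 5.
An element g generates (Z/271Z)^× iff g^(270/q) ≢ 1 (mod 271) for each prime q ∈ {2, 3, 5}.
38^135 ≡ 270 (mod 271)  [q = 2: ≢ 1 ✓]
38^90 ≡ 242 (mod 271)  [q = 3: ≢ 1 ✓]
38^54 ≡ 187 (mod 271)  [q = 5: ≢ 1 ✓]
Every test exponent gives a nontrivial residue, hence 38 generates the full group.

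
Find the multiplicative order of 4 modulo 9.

By Lagrange's theorem, ord_9(4) divides φ(9) = φ(3^2) = 3·(3−1) = 6 = 2 · 3.
Divisors of 6: 1, 2, 3, 6.
Compute 4^d (mod 9) for the divisors d until we hit 1:
4^1 ≡ 4
4^2 ≡ 7
4^3 ≡ 1
So ord_9(4) = 3.

3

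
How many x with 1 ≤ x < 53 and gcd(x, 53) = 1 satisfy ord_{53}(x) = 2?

1

φ(53) = 53 − 1 = 52 = 2^2 · 13.
(Z/53Z)^× is cyclic (|G| = 52); a cyclic group of order m has exactly φ(d) elements of each order d | m, and none otherwise.
2 | 52, and φ(2) = 2 − 1 = 1.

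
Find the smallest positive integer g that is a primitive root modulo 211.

φ(211) = 211 − 1 = 210 = 2 · 3 · 5 · 7.
g is a primitive root iff g^(210/q) ≢ 1 (mod 211) for each prime q ∈ {2, 3, 5, 7}.
g = 2: 2^105 ≡ 210; 2^70 ≡ 196; 2^42 ≡ 107; 2^30 ≡ 171 — none is 1, so 2 is a primitive root.
So 2 is the smallest generator of (Z/211Z)^×.

2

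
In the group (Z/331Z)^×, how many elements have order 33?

φ(331) = 331 − 1 = 330 = 2 · 3 · 5 · 11.
Since (Z/331Z)^× is cyclic of order 330, the number of elements of order d is φ(d) when d | 330 and 0 otherwise.
33 = 3 · 11 divides 330, and φ(33) = 20.

20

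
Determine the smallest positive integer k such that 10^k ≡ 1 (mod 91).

6

Since 10 ∈ (Z/91Z)^×, its order divides φ(91) = φ(7·13) = (7−1)·(13−1) = 6·12 = 72 = 2^3 · 3^2.
Divisors of 72: 1, 2, 3, 4, 6, 8, 9, 12, 18, 24, 36, 72.
Check 10^d mod 91 for each divisor in increasing order:
10^1 ≡ 10
10^2 ≡ 9
10^3 ≡ 90
10^4 ≡ 81
10^6 ≡ 1
Hence ord(10) = 6.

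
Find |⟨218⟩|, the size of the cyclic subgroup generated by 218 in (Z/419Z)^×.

The order of 218 must divide φ(419) = 419 − 1 = 418 = 2 · 11 · 19.
Divisors of 418: 1, 2, 11, 19, 22, 38, 209, 418.
Compute 218^d (mod 419) for the divisors d until we hit 1:
218^1 ≡ 218 (mod 419)
218^2 ≡ 177 (mod 419)
218^11 ≡ 343 (mod 419)
218^19 ≡ 152 (mod 419)
218^22 ≡ 329 (mod 419)
218^38 ≡ 59 (mod 419)
218^209 ≡ 1 (mod 419) ✓
Hence ord(218) = 209.

209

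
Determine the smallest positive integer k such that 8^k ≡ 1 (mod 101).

By Lagrange's theorem, ord_101(8) divides φ(101) = 101 − 1 = 100 = 2^2 · 5^2.
Divisors of 100: 1, 2, 4, 5, 10, 20, 25, 50, 100.
Evaluate successive powers at the divisors of 100:
8^1 ≡ 8 (mod 101)
8^2 ≡ 64 (mod 101)
8^4 ≡ 56 (mod 101)
8^5 ≡ 44 (mod 101)
8^10 ≡ 17 (mod 101)
8^20 ≡ 87 (mod 101)
8^25 ≡ 91 (mod 101)
8^50 ≡ 100 (mod 101)
8^100 ≡ 1 (mod 101) ✓
Therefore the multiplicative order of 8 modulo 101 is 100.

100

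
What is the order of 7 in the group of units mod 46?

22

By Lagrange's theorem, ord_46(7) divides φ(46) = φ(2)·φ(23) = 1·22 = 22 = 2 · 11.
Divisors of 22: 1, 2, 11, 22.
Test each divisor d:
7^1 ≡ 7
7^2 ≡ 3
7^11 ≡ 45
7^22 ≡ 1
Hence ord(7) = 22.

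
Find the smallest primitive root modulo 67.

2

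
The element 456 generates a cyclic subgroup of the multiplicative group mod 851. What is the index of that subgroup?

ord(456) | φ(851) = φ(23·37) = (23−1)·(37−1) = 22·36 = 792 = 2^3 · 3^2 · 11.
Divisors of 792: 1, 2, 3, 4, 6, 8, 9, 11, 12, 18, 22, 24, 33, 36, 44, 66, 72, 88, 99, 132, 198, 264, 396, 792.
Evaluate successive powers at the divisors of 792:
456^1 ≡ 456 (mod 851)
456^2 ≡ 292 (mod 851)
456^3 ≡ 396 (mod 851)
456^4 ≡ 164 (mod 851)
456^6 ≡ 232 (mod 851)
456^8 ≡ 515 (mod 851)
456^9 ≡ 815 (mod 851)
456^11 ≡ 551 (mod 851)
456^12 ≡ 211 (mod 851)
456^18 ≡ 445 (mod 851)
456^22 ≡ 645 (mod 851)
456^24 ≡ 269 (mod 851)
456^33 ≡ 528 (mod 851)
456^36 ≡ 593 (mod 851)
456^44 ≡ 737 (mod 851)
456^66 ≡ 507 (mod 851)
456^72 ≡ 186 (mod 851)
456^88 ≡ 231 (mod 851)
456^99 ≡ 482 (mod 851)
456^132 ≡ 47 (mod 851)
456^198 ≡ 1 (mod 851) ✓
So ord_851(456) = 198, hence |⟨456⟩| = 198.
Index = |(Z/851Z)^×| / |⟨456⟩| = 792 / 198 = 4.

4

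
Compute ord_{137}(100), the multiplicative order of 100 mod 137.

4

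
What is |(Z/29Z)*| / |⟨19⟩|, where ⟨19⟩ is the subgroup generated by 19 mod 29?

1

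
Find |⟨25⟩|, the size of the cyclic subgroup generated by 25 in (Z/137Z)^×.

The order of 25 must divide φ(137) = 137 − 1 = 136 = 2^3 · 17.
Divisors of 136: 1, 2, 4, 8, 17, 34, 68, 136.
Test each divisor d:
25^1 ≡ 25 (mod 137)
25^2 ≡ 77 (mod 137)
25^4 ≡ 38 (mod 137)
25^8 ≡ 74 (mod 137)
25^17 ≡ 37 (mod 137)
25^34 ≡ 136 (mod 137)
25^68 ≡ 1 (mod 137) ✓
So ord_137(25) = 68.

68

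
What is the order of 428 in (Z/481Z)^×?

Since 428 ∈ (Z/481Z)^×, its order divides φ(481) = φ(13·37) = (13−1)·(37−1) = 12·36 = 432 = 2^4 · 3^3.
Divisors of 432: 1, 2, 3, 4, 6, 8, 9, 12, 16, 18, 24, 27, 36, 48, 54, 72, 108, 144, 216, 432.
Test each divisor d:
428^1 ≡ 428
428^2 ≡ 404
428^3 ≡ 233
428^4 ≡ 157
428^6 ≡ 417
428^8 ≡ 118
428^9 ≡ 480
428^12 ≡ 248
428^16 ≡ 456
428^18 ≡ 1
So ord_481(428) = 18.

18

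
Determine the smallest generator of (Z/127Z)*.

φ(127) = 127 − 1 = 126 = 2 · 3^2 · 7.
Test candidates g = 2, 3, … against the prime factors q ∈ {2, 3, 7} of φ(127): g is a generator iff g^(126/q) ≢ 1 for every such q.
g = 2: 2^63 ≡ 1 — hits 1, so not a primitive root.
g = 3: 3^63 ≡ 126; 3^42 ≡ 107; 3^18 ≡ 4 — none is 1, so 3 is a primitive root.
So 3 is the smallest generator of (Z/127Z)^×.

3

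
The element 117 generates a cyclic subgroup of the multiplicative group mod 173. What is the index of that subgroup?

4

ord(117) | φ(173) = 173 − 1 = 172 = 2^2 · 43.
Divisors of 172: 1, 2, 4, 43, 86, 172.
Compute 117^d (mod 173) for the divisors d until we hit 1:
117^1 ≡ 117 (mod 173)
117^2 ≡ 22 (mod 173)
117^4 ≡ 138 (mod 173)
117^43 ≡ 1 (mod 173) ✓
The order of 117 is 43, so the subgroup it generates has 43 elements.
The index is φ(173) / ord(117) = 172 / 43 = 4.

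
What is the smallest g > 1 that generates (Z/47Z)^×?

φ(47) = 47 − 1 = 46 = 2 · 23.
g is a primitive root iff g^(46/q) ≢ 1 (mod 47) for each prime q ∈ {2, 23}.
g = 2: 2^23 ≡ 1 — hits 1, so not a primitive root.
g = 3: 3^23 ≡ 1 — hits 1, so not a primitive root.
g = 4: 4^23 ≡ 1 — hits 1, so not a primitive root.
g = 5: 5^23 ≡ 46; 5^2 ≡ 25 — none is 1, so 5 is a primitive root.
The smallest primitive root modulo 47 is 5.

5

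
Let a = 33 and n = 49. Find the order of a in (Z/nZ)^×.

Since 33 ∈ (Z/49Z)^×, its order divides φ(49) = φ(7^2) = 7·(7−1) = 42 = 2 · 3 · 7.
Divisors of 42: 1, 2, 3, 6, 7, 14, 21, 42.
Check 33^d mod 49 for each divisor in increasing order:
33^1 ≡ 33 (mod 49)
33^2 ≡ 11 (mod 49)
33^3 ≡ 20 (mod 49)
33^6 ≡ 8 (mod 49)
33^7 ≡ 19 (mod 49)
33^14 ≡ 18 (mod 49)
33^21 ≡ 48 (mod 49)
33^42 ≡ 1 (mod 49) ✓
So ord_49(33) = 42.

42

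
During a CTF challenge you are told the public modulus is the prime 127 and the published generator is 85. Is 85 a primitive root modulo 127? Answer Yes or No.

Yes

φ(127) = 127 − 1 = 126 = 2 · 3^2 · 7.
It suffices to check that the order of 85 is not a proper divisor of 126: compute 85^(126/q) for q ∈ {2, 3, 7}.
85^63 ≡ 126 (mod 127)  [q = 2: ≢ 1 ✓]
85^42 ≡ 19 (mod 127)  [q = 3: ≢ 1 ✓]
85^18 ≡ 32 (mod 127)  [q = 7: ≢ 1 ✓]
None equal 1, so ord_127(85) = 126: 85 is a primitive root.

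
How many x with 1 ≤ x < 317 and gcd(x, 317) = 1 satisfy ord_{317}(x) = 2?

1

φ(317) = 317 − 1 = 316 = 2^2 · 79.
(Z/317Z)^× is cyclic (|G| = 316); a cyclic group of order m has exactly φ(d) elements of each order d | m, and none otherwise.
2 | 316, and φ(2) = 2 − 1 = 1.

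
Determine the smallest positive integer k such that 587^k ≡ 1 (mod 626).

52

The order of 587 must divide φ(626) = φ(2)·φ(313) = 1·312 = 312 = 2^3 · 3 · 13.
Divisors of 312: 1, 2, 3, 4, 6, 8, 12, 13, 24, 26, 39, 52, 78, 104, 156, 312.
Evaluate successive powers at the divisors of 312:
587^1 ≡ 587 (mod 626)
587^2 ≡ 269 (mod 626)
587^3 ≡ 151 (mod 626)
587^4 ≡ 371 (mod 626)
587^6 ≡ 265 (mod 626)
587^8 ≡ 547 (mod 626)
587^12 ≡ 113 (mod 626)
587^13 ≡ 601 (mod 626)
587^24 ≡ 249 (mod 626)
587^26 ≡ 625 (mod 626)
587^39 ≡ 25 (mod 626)
587^52 ≡ 1 (mod 626) ✓
Hence ord(587) = 52.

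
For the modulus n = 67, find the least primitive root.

2

φ(67) = 67 − 1 = 66 = 2 · 3 · 11.
g is a primitive root iff g^(66/q) ≢ 1 (mod 67) for each prime q ∈ {2, 3, 11}.
g = 2: 2^33 ≡ 66; 2^22 ≡ 37; 2^6 ≡ 64 — none is 1, so 2 is a primitive root.
So 2 is the smallest generator of (Z/67Z)^×.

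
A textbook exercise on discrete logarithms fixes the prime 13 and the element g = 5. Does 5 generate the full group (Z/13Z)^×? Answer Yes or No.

No

φ(13) = 13 − 1 = 12 = 2^2 · 3.
An element g generates (Z/13Z)^× iff g^(12/q) ≢ 1 (mod 13) for each prime q ∈ {2, 3}.
5^6 ≡ 12 (mod 13)  [q = 2: ≢ 1 ✓]
5^4 ≡ 1 (mod 13)  [q = 3: ≡ 1 ✗]
5^4 ≡ 1 shows ord(5) | 4, strictly less than φ(13); not a primitive root.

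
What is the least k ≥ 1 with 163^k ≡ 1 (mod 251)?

250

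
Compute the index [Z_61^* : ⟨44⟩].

The order of 44 must divide φ(61) = 61 − 1 = 60 = 2^2 · 3 · 5.
Divisors of 60: 1, 2, 3, 4, 5, 6, 10, 12, 15, 20, 30, 60.
Compute 44^d (mod 61) for the divisors d until we hit 1:
44^1 ≡ 44
44^2 ≡ 45
44^3 ≡ 28
44^4 ≡ 12
44^5 ≡ 40
44^6 ≡ 52
44^10 ≡ 14
44^12 ≡ 20
44^15 ≡ 11
44^20 ≡ 13
44^30 ≡ 60
44^60 ≡ 1
Thus |⟨44⟩| = ord(44) = 60.
Index = |(Z/61Z)^×| / |⟨44⟩| = 60 / 60 = 1.

1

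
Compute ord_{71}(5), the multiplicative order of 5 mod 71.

5

Since 5 ∈ (Z/71Z)^×, its order divides φ(71) = 71 − 1 = 70 = 2 · 5 · 7.
Divisors of 70: 1, 2, 5, 7, 10, 14, 35, 70.
Evaluate successive powers at the divisors of 70:
5^1 ≡ 5 (mod 71)
5^2 ≡ 25 (mod 71)
5^5 ≡ 1 (mod 71) ✓
Hence ord(5) = 5.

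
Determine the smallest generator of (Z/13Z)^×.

φ(13) = 13 − 1 = 12 = 2^2 · 3.
g is a primitive root iff g^(12/q) ≢ 1 (mod 13) for each prime q ∈ {2, 3}.
g = 2: 2^6 ≡ 12; 2^4 ≡ 3 — none is 1, so 2 is a primitive root.
The smallest primitive root modulo 13 is 2.

2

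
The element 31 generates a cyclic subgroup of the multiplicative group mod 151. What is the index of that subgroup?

Since 31 ∈ (Z/151Z)^×, its order divides φ(151) = 151 − 1 = 150 = 2 · 3 · 5^2.
Divisors of 150: 1, 2, 3, 5, 6, 10, 15, 25, 30, 50, 75, 150.
Compute 31^d (mod 151) for the divisors d until we hit 1:
31^1 ≡ 31 (mod 151)
31^2 ≡ 55 (mod 151)
31^3 ≡ 44 (mod 151)
31^5 ≡ 4 (mod 151)
31^6 ≡ 124 (mod 151)
31^10 ≡ 16 (mod 151)
31^15 ≡ 64 (mod 151)
31^25 ≡ 118 (mod 151)
31^30 ≡ 19 (mod 151)
31^50 ≡ 32 (mod 151)
31^75 ≡ 1 (mod 151) ✓
The order of 31 is 75, so the subgroup it generates has 75 elements.
The index is φ(151) / ord(31) = 150 / 75 = 2.

2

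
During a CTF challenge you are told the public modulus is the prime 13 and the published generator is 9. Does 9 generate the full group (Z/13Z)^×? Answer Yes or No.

φ(13) = 13 − 1 = 12 = 2^2 · 3.
It suffices to check that the order of 9 is not a proper divisor of 12: compute 9^(12/q) for q ∈ {2, 3}.
9^6 ≡ 1 (mod 13)  [q = 2: ≡ 1 ✗]
9^4 ≡ 9 (mod 13)  [q = 3: ≢ 1 ✓]
Since 9^6 ≡ 1, the order of 9 divides 6 < 12, so 9 is not a primitive root.

No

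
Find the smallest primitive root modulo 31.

3

φ(31) = 31 − 1 = 30 = 2 · 3 · 5.
g is a primitive root iff g^(30/q) ≢ 1 (mod 31) for each prime q ∈ {2, 3, 5}.
g = 2: 2^15 ≡ 1 — hits 1, so not a primitive root.
g = 3: 3^15 ≡ 30; 3^10 ≡ 25; 3^6 ≡ 16 — none is 1, so 3 is a primitive root.
The smallest primitive root modulo 31 is 3.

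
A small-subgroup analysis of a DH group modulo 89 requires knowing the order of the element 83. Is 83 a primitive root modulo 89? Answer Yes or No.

Yes

φ(89) = 89 − 1 = 88 = 2^3 · 11.
An element g generates (Z/89Z)^× iff g^(88/q) ≢ 1 (mod 89) for each prime q ∈ {2, 11}.
83^44 ≡ 88 (mod 89)  [q = 2: ≢ 1 ✓]
83^8 ≡ 8 (mod 89)  [q = 11: ≢ 1 ✓]
Every test exponent gives a nontrivial residue, hence 83 generates the full group.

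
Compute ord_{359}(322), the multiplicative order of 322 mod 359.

358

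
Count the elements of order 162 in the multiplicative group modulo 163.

54

φ(163) = 163 − 1 = 162 = 2 · 3^4.
(Z/163Z)^× is cyclic (|G| = 162); a cyclic group of order m has exactly φ(d) elements of each order d | m, and none otherwise.
162 = 2 · 3^4 divides 162, and φ(162) = 54.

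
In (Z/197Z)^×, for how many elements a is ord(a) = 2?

1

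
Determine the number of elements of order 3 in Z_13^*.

2

φ(13) = 13 − 1 = 12 = 2^2 · 3.
Since (Z/13Z)^× is cyclic of order 12, the number of elements of order d is φ(d) when d | 12 and 0 otherwise.
3 | 12, and φ(3) = 3 − 1 = 2.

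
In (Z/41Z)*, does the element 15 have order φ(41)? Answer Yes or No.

φ(41) = 41 − 1 = 40 = 2^3 · 5.
15 is a primitive root mod 41 iff 15^(φ(41)/q) ≢ 1 for every prime q | φ(41), i.e. q ∈ {2, 5}.
15^20 ≡ 40 (mod 41)  [q = 2: ≢ 1 ✓]
15^8 ≡ 18 (mod 41)  [q = 5: ≢ 1 ✓]
All checks pass, so 15 has order 40 and is a primitive root modulo 41.

Yes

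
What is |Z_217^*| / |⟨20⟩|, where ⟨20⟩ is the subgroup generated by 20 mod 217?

6

The order of 20 must divide φ(217) = φ(7·31) = (7−1)·(31−1) = 6·30 = 180 = 2^2 · 3^2 · 5.
Divisors of 180: 1, 2, 3, 4, 5, 6, 9, 10, 12, 15, 18, 20, 30, 36, 45, 60, 90, 180.
Check 20^d mod 217 for each divisor in increasing order:
20^1 ≡ 20 (mod 217)
20^2 ≡ 183 (mod 217)
20^3 ≡ 188 (mod 217)
20^4 ≡ 71 (mod 217)
20^5 ≡ 118 (mod 217)
20^6 ≡ 190 (mod 217)
20^9 ≡ 132 (mod 217)
20^10 ≡ 36 (mod 217)
20^12 ≡ 78 (mod 217)
20^15 ≡ 125 (mod 217)
20^18 ≡ 64 (mod 217)
20^20 ≡ 211 (mod 217)
20^30 ≡ 1 (mod 217) ✓
So ord_217(20) = 30, hence |⟨20⟩| = 30.
[(Z/217Z)^× : ⟨20⟩] = 180/30 = 6.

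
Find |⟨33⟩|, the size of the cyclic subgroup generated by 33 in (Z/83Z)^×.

The order of 33 must divide φ(83) = 83 − 1 = 82 = 2 · 41.
Divisors of 82: 1, 2, 41, 82.
Evaluate successive powers at the divisors of 82:
33^1 ≡ 33 (mod 83)
33^2 ≡ 10 (mod 83)
33^41 ≡ 1 (mod 83) ✓
Therefore the multiplicative order of 33 modulo 83 is 41.

41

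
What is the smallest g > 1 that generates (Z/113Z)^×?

3

φ(113) = 113 − 1 = 112 = 2^4 · 7.
Test candidates g = 2, 3, … against the prime factors q ∈ {2, 7} of φ(113): g is a generator iff g^(112/q) ≢ 1 for every such q.
g = 2: 2^56 ≡ 1 — hits 1, so not a primitive root.
g = 3: 3^56 ≡ 112; 3^16 ≡ 49 — none is 1, so 3 is a primitive root.
The smallest primitive root modulo 113 is 3.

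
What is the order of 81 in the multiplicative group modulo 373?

The order of 81 must divide φ(373) = 373 − 1 = 372 = 2^2 · 3 · 31.
Divisors of 372: 1, 2, 3, 4, 6, 12, 31, 62, 93, 124, 186, 372.
Compute 81^d (mod 373) for the divisors d until we hit 1:
81^1 ≡ 81 (mod 373)
81^2 ≡ 220 (mod 373)
81^3 ≡ 289 (mod 373)
81^4 ≡ 283 (mod 373)
81^6 ≡ 342 (mod 373)
81^12 ≡ 215 (mod 373)
81^31 ≡ 284 (mod 373)
81^62 ≡ 88 (mod 373)
81^93 ≡ 1 (mod 373) ✓
Therefore the multiplicative order of 81 modulo 373 is 93.

93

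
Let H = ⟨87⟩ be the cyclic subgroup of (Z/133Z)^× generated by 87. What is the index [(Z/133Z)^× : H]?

By Lagrange's theorem, ord_133(87) divides φ(133) = φ(7·19) = (7−1)·(19−1) = 6·18 = 108 = 2^2 · 3^3.
Divisors of 108: 1, 2, 3, 4, 6, 9, 12, 18, 27, 36, 54, 108.
Test each divisor d:
87^1 ≡ 87
87^2 ≡ 121
87^3 ≡ 20
87^4 ≡ 11
87^6 ≡ 1
Thus |⟨87⟩| = ord(87) = 6.
The index is φ(133) / ord(87) = 108 / 6 = 18.

18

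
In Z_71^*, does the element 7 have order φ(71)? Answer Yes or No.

Yes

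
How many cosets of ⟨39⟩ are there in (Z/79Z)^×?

The order of 39 must divide φ(79) = 79 − 1 = 78 = 2 · 3 · 13.
Divisors of 78: 1, 2, 3, 6, 13, 26, 39, 78.
Compute 39^d (mod 79) for the divisors d until we hit 1:
39^1 ≡ 39 (mod 79)
39^2 ≡ 20 (mod 79)
39^3 ≡ 69 (mod 79)
39^6 ≡ 21 (mod 79)
39^13 ≡ 56 (mod 79)
39^26 ≡ 55 (mod 79)
39^39 ≡ 78 (mod 79)
39^78 ≡ 1 (mod 79) ✓
So ord_79(39) = 78, hence |⟨39⟩| = 78.
Index = |(Z/79Z)^×| / |⟨39⟩| = 78 / 78 = 1.

1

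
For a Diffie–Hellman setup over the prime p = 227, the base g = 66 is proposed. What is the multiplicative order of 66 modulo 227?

ord(66) | φ(227) = 227 − 1 = 226 = 2 · 113.
Divisors of 226: 1, 2, 113, 226.
Check 66^d mod 227 for each divisor in increasing order:
66^1 ≡ 66 (mod 227)
66^2 ≡ 43 (mod 227)
66^113 ≡ 226 (mod 227)
66^226 ≡ 1 (mod 227) ✓
So ord_227(66) = 226.

226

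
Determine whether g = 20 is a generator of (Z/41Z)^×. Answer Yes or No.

No

φ(41) = 41 − 1 = 40 = 2^3 · 5.
Test 20^(40/q) mod 41 for each prime factor q of 40:
20^20 ≡ 1 (mod 41)  [q = 2: ≡ 1 ✗]
20^8 ≡ 37 (mod 41)  [q = 5: ≢ 1 ✓]
The check at q = 2 fails, so 20 generates a proper subgroup.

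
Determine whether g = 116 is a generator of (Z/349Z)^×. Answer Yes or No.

No

φ(349) = 349 − 1 = 348 = 2^2 · 3 · 29.
It suffices to check that the order of 116 is not a proper divisor of 348: compute 116^(348/q) for q ∈ {2, 3, 29}.
116^174 ≡ 1 (mod 349)  [q = 2: ≡ 1 ✗]
116^116 ≡ 226 (mod 349)  [q = 3: ≢ 1 ✓]
116^12 ≡ 280 (mod 349)  [q = 29: ≢ 1 ✓]
116^174 ≡ 1 shows ord(116) | 174, strictly less than φ(349); not a primitive root.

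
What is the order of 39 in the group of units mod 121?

110

ord(39) | φ(121) = φ(11^2) = 11·(11−1) = 110 = 2 · 5 · 11.
Divisors of 110: 1, 2, 5, 10, 11, 22, 55, 110.
Compute 39^d (mod 121) for the divisors d until we hit 1:
39^1 ≡ 39 (mod 121)
39^2 ≡ 69 (mod 121)
39^5 ≡ 65 (mod 121)
39^10 ≡ 111 (mod 121)
39^11 ≡ 94 (mod 121)
39^22 ≡ 3 (mod 121)
39^55 ≡ 120 (mod 121)
39^110 ≡ 1 (mod 121) ✓
Hence ord(39) = 110.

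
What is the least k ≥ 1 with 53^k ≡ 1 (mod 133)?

18

The order of 53 must divide φ(133) = φ(7·19) = (7−1)·(19−1) = 6·18 = 108 = 2^2 · 3^3.
Divisors of 108: 1, 2, 3, 4, 6, 9, 12, 18, 27, 36, 54, 108.
Test each divisor d:
53^1 ≡ 53 (mod 133)
53^2 ≡ 16 (mod 133)
53^3 ≡ 50 (mod 133)
53^4 ≡ 123 (mod 133)
53^6 ≡ 106 (mod 133)
53^9 ≡ 113 (mod 133)
53^12 ≡ 64 (mod 133)
53^18 ≡ 1 (mod 133) ✓
Hence ord(53) = 18.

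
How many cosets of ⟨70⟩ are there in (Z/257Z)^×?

4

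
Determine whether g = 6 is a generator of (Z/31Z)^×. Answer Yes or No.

φ(31) = 31 − 1 = 30 = 2 · 3 · 5.
6 is a primitive root mod 31 iff 6^(φ(31)/q) ≢ 1 for every prime q | φ(31), i.e. q ∈ {2, 3, 5}.
6^15 ≡ 30 (mod 31)  [q = 2: ≢ 1 ✓]
6^10 ≡ 25 (mod 31)  [q = 3: ≢ 1 ✓]
6^6 ≡ 1 (mod 31)  [q = 5: ≡ 1 ✗]
Since 6^6 ≡ 1, the order of 6 divides 6 < 30, so 6 is not a primitive root.

No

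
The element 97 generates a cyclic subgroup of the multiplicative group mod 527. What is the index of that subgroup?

6

Since 97 ∈ (Z/527Z)^×, its order divides φ(527) = φ(17·31) = (17−1)·(31−1) = 16·30 = 480 = 2^5 · 3 · 5.
Divisors of 480: 1, 2, 3, 4, 5, 6, 8, 10, 12, 15, 16, 20, 24, 30, 32, 40, 48, 60, 80, 96, 120, 160, 240, 480.
Evaluate successive powers at the divisors of 480:
97^1 ≡ 97
97^2 ≡ 450
97^3 ≡ 436
97^4 ≡ 132
97^5 ≡ 156
97^6 ≡ 376
97^8 ≡ 33
97^10 ≡ 94
97^12 ≡ 140
97^15 ≡ 435
97^16 ≡ 35
97^20 ≡ 404
97^24 ≡ 101
97^30 ≡ 32
97^32 ≡ 171
97^40 ≡ 373
97^48 ≡ 188
97^60 ≡ 497
97^80 ≡ 1
Thus |⟨97⟩| = ord(97) = 80.
The index is φ(527) / ord(97) = 480 / 80 = 6.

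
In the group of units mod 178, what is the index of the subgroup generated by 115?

1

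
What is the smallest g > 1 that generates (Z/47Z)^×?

φ(47) = 47 − 1 = 46 = 2 · 23.
g is a primitive root iff g^(46/q) ≢ 1 (mod 47) for each prime q ∈ {2, 23}.
g = 2: 2^23 ≡ 1 — hits 1, so not a primitive root.
g = 3: 3^23 ≡ 1 — hits 1, so not a primitive root.
g = 4: 4^23 ≡ 1 — hits 1, so not a primitive root.
g = 5: 5^23 ≡ 46; 5^2 ≡ 25 — none is 1, so 5 is a primitive root.
Hence the least primitive root of 47 is 5.

5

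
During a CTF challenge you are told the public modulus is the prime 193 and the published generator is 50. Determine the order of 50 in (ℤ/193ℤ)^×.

The order of 50 must divide φ(193) = 193 − 1 = 192 = 2^6 · 3.
Divisors of 192: 1, 2, 3, 4, 6, 8, 12, 16, 24, 32, 48, 64, 96, 192.
Test each divisor d:
50^1 ≡ 50 (mod 193)
50^2 ≡ 184 (mod 193)
50^3 ≡ 129 (mod 193)
50^4 ≡ 81 (mod 193)
50^6 ≡ 43 (mod 193)
50^8 ≡ 192 (mod 193)
50^12 ≡ 112 (mod 193)
50^16 ≡ 1 (mod 193) ✓
Hence ord(50) = 16.

16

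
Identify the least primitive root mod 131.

2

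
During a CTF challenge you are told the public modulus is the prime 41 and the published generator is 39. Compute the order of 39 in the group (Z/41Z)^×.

By Lagrange's theorem, ord_41(39) divides φ(41) = 41 − 1 = 40 = 2^3 · 5.
Divisors of 40: 1, 2, 4, 5, 8, 10, 20, 40.
Check 39^d mod 41 for each divisor in increasing order:
39^1 ≡ 39
39^2 ≡ 4
39^4 ≡ 16
39^5 ≡ 9
39^8 ≡ 10
39^10 ≡ 40
39^20 ≡ 1
The smallest such exponent is 20, so the order of 39 is 20.

20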